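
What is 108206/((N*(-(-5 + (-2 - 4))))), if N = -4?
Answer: -54103/22 ≈ -2459.2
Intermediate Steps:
108206/((N*(-(-5 + (-2 - 4))))) = 108206/((-(-4)*(-5 + (-2 - 4)))) = 108206/((-(-4)*(-5 - 6))) = 108206/((-(-4)*(-11))) = 108206/((-4*11)) = 108206/(-44) = 108206*(-1/44) = -54103/22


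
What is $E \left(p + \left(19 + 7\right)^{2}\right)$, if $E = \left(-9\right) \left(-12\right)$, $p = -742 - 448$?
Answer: $-55512$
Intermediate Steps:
$p = -1190$
$E = 108$
$E \left(p + \left(19 + 7\right)^{2}\right) = 108 \left(-1190 + \left(19 + 7\right)^{2}\right) = 108 \left(-1190 + 26^{2}\right) = 108 \left(-1190 + 676\right) = 108 \left(-514\right) = -55512$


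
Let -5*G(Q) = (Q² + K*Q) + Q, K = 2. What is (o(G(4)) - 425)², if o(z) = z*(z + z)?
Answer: 82029249/625 ≈ 1.3125e+5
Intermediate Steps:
G(Q) = -3*Q/5 - Q²/5 (G(Q) = -((Q² + 2*Q) + Q)/5 = -(Q² + 3*Q)/5 = -3*Q/5 - Q²/5)
o(z) = 2*z² (o(z) = z*(2*z) = 2*z²)
(o(G(4)) - 425)² = (2*(-⅕*4*(3 + 4))² - 425)² = (2*(-⅕*4*7)² - 425)² = (2*(-28/5)² - 425)² = (2*(784/25) - 425)² = (1568/25 - 425)² = (-9057/25)² = 82029249/625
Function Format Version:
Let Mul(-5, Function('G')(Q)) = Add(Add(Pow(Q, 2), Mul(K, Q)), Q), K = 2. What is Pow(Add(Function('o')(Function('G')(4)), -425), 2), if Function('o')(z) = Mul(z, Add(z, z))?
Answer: Rational(82029249, 625) ≈ 1.3125e+5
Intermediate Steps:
Function('G')(Q) = Add(Mul(Rational(-3, 5), Q), Mul(Rational(-1, 5), Pow(Q, 2))) (Function('G')(Q) = Mul(Rational(-1, 5), Add(Add(Pow(Q, 2), Mul(2, Q)), Q)) = Mul(Rational(-1, 5), Add(Pow(Q, 2), Mul(3, Q))) = Add(Mul(Rational(-3, 5), Q), Mul(Rational(-1, 5), Pow(Q, 2))))
Function('o')(z) = Mul(2, Pow(z, 2)) (Function('o')(z) = Mul(z, Mul(2, z)) = Mul(2, Pow(z, 2)))
Pow(Add(Function('o')(Function('G')(4)), -425), 2) = Pow(Add(Mul(2, Pow(Mul(Rational(-1, 5), 4, Add(3, 4)), 2)), -425), 2) = Pow(Add(Mul(2, Pow(Mul(Rational(-1, 5), 4, 7), 2)), -425), 2) = Pow(Add(Mul(2, Pow(Rational(-28, 5), 2)), -425), 2) = Pow(Add(Mul(2, Rational(784, 25)), -425), 2) = Pow(Add(Rational(1568, 25), -425), 2) = Pow(Rational(-9057, 25), 2) = Rational(82029249, 625)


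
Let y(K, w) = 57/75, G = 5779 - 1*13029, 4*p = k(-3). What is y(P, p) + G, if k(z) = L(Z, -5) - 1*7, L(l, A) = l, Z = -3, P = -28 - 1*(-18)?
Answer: -181231/25 ≈ -7249.2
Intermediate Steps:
P = -10 (P = -28 + 18 = -10)
k(z) = -10 (k(z) = -3 - 1*7 = -3 - 7 = -10)
p = -5/2 (p = (¼)*(-10) = -5/2 ≈ -2.5000)
G = -7250 (G = 5779 - 13029 = -7250)
y(K, w) = 19/25 (y(K, w) = 57*(1/75) = 19/25)
y(P, p) + G = 19/25 - 7250 = -181231/25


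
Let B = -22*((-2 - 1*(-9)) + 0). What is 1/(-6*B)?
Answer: 1/924 ≈ 0.0010823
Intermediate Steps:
B = -154 (B = -22*((-2 + 9) + 0) = -22*(7 + 0) = -22*7 = -154)
1/(-6*B) = 1/(-6*(-154)) = 1/924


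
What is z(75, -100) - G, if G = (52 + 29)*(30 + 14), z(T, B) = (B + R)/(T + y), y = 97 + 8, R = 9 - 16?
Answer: -641627/180 ≈ -3564.6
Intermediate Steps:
R = -7
y = 105
z(T, B) = (-7 + B)/(105 + T) (z(T, B) = (B - 7)/(T + 105) = (-7 + B)/(105 + T))
G = 3564 (G = 81*44 = 3564)
z(75, -100) - G = (-7 - 100)/(105 + 75) - 1*3564 = -107/180 - 3564 = -641627/180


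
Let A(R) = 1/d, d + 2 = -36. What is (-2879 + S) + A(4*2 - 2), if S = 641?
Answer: -85045/38 ≈ -2238.0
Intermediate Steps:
d = -38 (d = -2 - 36 = -38)
A(R) = -1/38 (A(R) = 1/(-38) = -1/38)
(-2879 + S) + A(4*2 - 2) = (-2879 + 641) - 1/38 = -2238 - 1/38 = -85045/38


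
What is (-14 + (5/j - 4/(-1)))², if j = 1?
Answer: 25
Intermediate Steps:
(-14 + (5/j - 4/(-1)))² = (-14 + (5/1 - 4/(-1)))² = (-14 + (5*1 - 4*(-1)))² = (-14 + (5 + 4))² = (-14 + 9)² = (-5)² = 25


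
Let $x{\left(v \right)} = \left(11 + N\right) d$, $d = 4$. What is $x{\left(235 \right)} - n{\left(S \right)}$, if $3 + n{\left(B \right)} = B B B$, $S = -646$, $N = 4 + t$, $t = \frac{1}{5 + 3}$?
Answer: $\frac{539172399}{2} \approx 2.6959 \cdot 10^{8}$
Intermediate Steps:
$t = \frac{1}{8} \approx 0.125$
$N = \frac{33}{8}$ ($N = 4 + \frac{1}{8} = \frac{33}{8} \approx 4.125$)
$x{\left(v \right)} = \frac{121}{2}$ ($x{\left(v \right)} = \left(11 + \frac{33}{8}\right) 4 = \frac{121}{8} \cdot 4 = \frac{121}{2}$)
$n{\left(B \right)} = -3 + B^{3}$ ($n{\left(B \right)} = -3 + B B B = -3 + B^{2} B = -3 + B^{3}$)
$x{\left(235 \right)} - n{\left(S \right)} = \frac{121}{2} - \left(-3 + \left(-646\right)^{3}\right) = \frac{121}{2} - \left(-3 - 269586136\right) = \frac{121}{2} - -269586139 = \frac{121}{2} + 269586139 = \frac{539172399}{2}$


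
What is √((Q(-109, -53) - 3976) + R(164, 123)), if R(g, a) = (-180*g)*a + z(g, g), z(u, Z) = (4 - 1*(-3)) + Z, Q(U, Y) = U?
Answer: I*√3634874 ≈ 1906.5*I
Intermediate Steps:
z(u, Z) = 7 + Z (z(u, Z) = (4 + 3) + Z = 7 + Z)
R(g, a) = 7 + g - 180*a*g (R(g, a) = (-180*g)*a + (7 + g) = -180*a*g + (7 + g) = 7 + g - 180*a*g)
√((Q(-109, -53) - 3976) + R(164, 123)) = √((-109 - 3976) + (7 + 164 - 180*123*164)) = √(-4085 + (7 + 164 - 3630960)) = √(-4085 - 3630789) = √(-3634874) = I*√3634874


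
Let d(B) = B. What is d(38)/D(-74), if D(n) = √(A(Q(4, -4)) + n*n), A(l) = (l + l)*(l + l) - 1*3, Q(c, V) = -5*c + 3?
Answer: 38*√6629/6629 ≈ 0.46672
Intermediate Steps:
Q(c, V) = 3 - 5*c
A(l) = -3 + 4*l² (A(l) = (2*l)*(2*l) - 3 = 4*l² - 3 = -3 + 4*l²)
D(n) = √(1153 + n²) (D(n) = √((-3 + 4*(3 - 5*4)²) + n*n) = √((-3 + 4*(3 - 20)²) + n²) = √((-3 + 4*(-17)²) + n²) = √((-3 + 4*289) + n²) = √((-3 + 1156) + n²) = √(1153 + n²))
d(38)/D(-74) = 38/(√(1153 + (-74)²)) = 38/(√(1153 + 5476)) = 38/(√6629) = 38*(√6629/6629) = 38*√6629/6629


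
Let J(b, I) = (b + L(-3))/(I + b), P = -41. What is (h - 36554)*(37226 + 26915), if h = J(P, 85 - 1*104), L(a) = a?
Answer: -35168446159/15 ≈ -2.3446e+9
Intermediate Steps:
J(b, I) = (-3 + b)/(I + b) (J(b, I) = (b - 3)/(I + b) = (-3 + b)/(I + b))
h = 11/15 (h = (-3 - 41)/((85 - 1*104) - 41) = -44/((85 - 104) - 41) = -44/(-19 - 41) = -44/(-60) = -1/60*(-44) = 11/15 ≈ 0.73333)
(h - 36554)*(37226 + 26915) = (11/15 - 36554)*(37226 + 26915) = -548299/15*64141 = -35168446159/15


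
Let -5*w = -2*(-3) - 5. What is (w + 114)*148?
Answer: 84212/5 ≈ 16842.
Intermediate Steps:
w = -⅕ (w = -(-2*(-3) - 5)/5 = -(6 - 5)/5 = -⅕*1 = -⅕ ≈ -0.20000)
(w + 114)*148 = (-⅕ + 114)*148 = (569/5)*148 = 84212/5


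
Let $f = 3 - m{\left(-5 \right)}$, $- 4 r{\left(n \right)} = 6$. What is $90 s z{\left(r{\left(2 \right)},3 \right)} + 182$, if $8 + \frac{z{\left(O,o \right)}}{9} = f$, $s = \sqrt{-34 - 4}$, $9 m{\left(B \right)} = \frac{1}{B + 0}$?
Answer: $182 - 4032 i \sqrt{38} \approx 182.0 - 24855.0 i$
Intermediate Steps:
$r{\left(n \right)} = - \frac{3}{2}$ ($r{\left(n \right)} = \left(- \frac{1}{4}\right) 6 = - \frac{3}{2}$)
$m{\left(B \right)} = \frac{1}{9 B}$ ($m{\left(B \right)} = \frac{1}{9 \left(B + 0\right)} = \frac{1}{9 B}$)
$f = \frac{136}{45}$ ($f = 3 - \frac{1}{9 \left(-5\right)} = 3 - \frac{1}{9} \left(- \frac{1}{5}\right) = 3 - - \frac{1}{45} = 3 + \frac{1}{45} = \frac{136}{45} \approx 3.0222$)
$s = i \sqrt{38}$ ($s = \sqrt{-38} = i \sqrt{38} \approx 6.1644 i$)
$z{\left(O,o \right)} = - \frac{224}{5}$ ($z{\left(O,o \right)} = -72 + 9 \cdot \frac{136}{45} = -72 + \frac{136}{5} = - \frac{224}{5}$)
$90 s z{\left(r{\left(2 \right)},3 \right)} + 182 = 90 i \sqrt{38} \left(- \frac{224}{5}\right) + 182 = 90 \left(- \frac{224 i \sqrt{38}}{5}\right) + 182 = - 4032 i \sqrt{38} + 182 = 182 - 4032 i \sqrt{38}$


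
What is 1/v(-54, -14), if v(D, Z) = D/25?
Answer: -25/54 ≈ -0.46296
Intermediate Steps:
v(D, Z) = D/25 (v(D, Z) = D*(1/25) = D/25)
1/v(-54, -14) = 1/((1/25)*(-54)) = 1/(-54/25) = -25/54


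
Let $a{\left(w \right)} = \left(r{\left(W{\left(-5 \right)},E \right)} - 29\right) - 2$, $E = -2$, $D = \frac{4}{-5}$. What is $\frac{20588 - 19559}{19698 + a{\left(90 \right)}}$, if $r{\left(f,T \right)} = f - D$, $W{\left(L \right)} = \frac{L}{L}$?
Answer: $\frac{5145}{98344} \approx 0.052316$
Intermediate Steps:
$W{\left(L \right)} = 1$
$D = - \frac{4}{5}$ ($D = 4 \left(- \frac{1}{5}\right) = - \frac{4}{5} \approx -0.8$)
$r{\left(f,T \right)} = \frac{4}{5} + f$ ($r{\left(f,T \right)} = f - - \frac{4}{5} = f + \frac{4}{5} = \frac{4}{5} + f$)
$a{\left(w \right)} = - \frac{146}{5}$ ($a{\left(w \right)} = \left(\left(\frac{4}{5} + 1\right) - 29\right) - 2 = \left(\frac{9}{5} - 29\right) - 2 = - \frac{136}{5} - 2 = - \frac{146}{5}$)
$\frac{20588 - 19559}{19698 + a{\left(90 \right)}} = \frac{20588 - 19559}{19698 - \frac{146}{5}} = \frac{1029}{\frac{98344}{5}} = 1029 \cdot \frac{5}{98344} = \frac{5145}{98344}$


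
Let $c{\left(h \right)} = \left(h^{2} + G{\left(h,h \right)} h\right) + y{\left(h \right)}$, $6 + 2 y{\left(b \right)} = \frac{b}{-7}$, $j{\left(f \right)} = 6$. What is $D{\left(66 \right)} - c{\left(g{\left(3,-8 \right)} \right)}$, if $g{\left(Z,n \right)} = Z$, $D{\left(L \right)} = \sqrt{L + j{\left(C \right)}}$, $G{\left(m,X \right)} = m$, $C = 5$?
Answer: $- \frac{207}{14} + 6 \sqrt{2} \approx -6.3004$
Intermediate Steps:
$y{\left(b \right)} = -3 - \frac{b}{14}$ ($y{\left(b \right)} = -3 + \frac{b \frac{1}{-7}}{2} = -3 + \frac{b \left(- \frac{1}{7}\right)}{2} = -3 + \frac{\left(- \frac{1}{7}\right) b}{2} = -3 - \frac{b}{14}$)
$D{\left(L \right)} = \sqrt{6 + L}$ ($D{\left(L \right)} = \sqrt{L + 6} = \sqrt{6 + L}$)
$c{\left(h \right)} = -3 + 2 h^{2} - \frac{h}{14}$ ($c{\left(h \right)} = \left(h^{2} + h h\right) - \left(3 + \frac{h}{14}\right) = \left(h^{2} + h^{2}\right) - \left(3 + \frac{h}{14}\right) = 2 h^{2} - \left(3 + \frac{h}{14}\right) = -3 + 2 h^{2} - \frac{h}{14}$)
$D{\left(66 \right)} - c{\left(g{\left(3,-8 \right)} \right)} = \sqrt{6 + 66} - \left(-3 + 2 \cdot 3^{2} - \frac{3}{14}\right) = \sqrt{72} - \left(-3 + 2 \cdot 9 - \frac{3}{14}\right) = 6 \sqrt{2} - \left(-3 + 18 - \frac{3}{14}\right) = 6 \sqrt{2} - \frac{207}{14} = - \frac{207}{14} + 6 \sqrt{2}$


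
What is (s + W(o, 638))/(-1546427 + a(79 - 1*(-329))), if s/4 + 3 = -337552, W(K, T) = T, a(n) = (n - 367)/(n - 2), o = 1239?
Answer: 547930292/627849321 ≈ 0.87271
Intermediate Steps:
a(n) = (-367 + n)/(-2 + n)
s = -1350220 (s = -12 + 4*(-337552) = -12 - 1350208 = -1350220)
(s + W(o, 638))/(-1546427 + a(79 - 1*(-329))) = (-1350220 + 638)/(-1546427 + (-367 + (79 - 1*(-329)))/(-2 + (79 - 1*(-329)))) = -1349582/(-1546427 + (-367 + (79 + 329))/(-2 + (79 + 329))) = -1349582/(-1546427 + (-367 + 408)/(-2 + 408)) = -1349582/(-1546427 + 41/406) = -1349582/(-627849321/406) = -1349582*(-406/627849321) = 547930292/627849321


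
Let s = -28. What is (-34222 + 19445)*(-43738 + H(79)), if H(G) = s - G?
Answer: 647897565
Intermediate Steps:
H(G) = -28 - G
(-34222 + 19445)*(-43738 + H(79)) = (-34222 + 19445)*(-43738 + (-28 - 1*79)) = -14777*(-43738 + (-28 - 79)) = -14777*(-43738 - 107) = -14777*(-43845) = 647897565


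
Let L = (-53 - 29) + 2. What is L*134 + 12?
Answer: -10708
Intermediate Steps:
L = -80 (L = -82 + 2 = -80)
L*134 + 12 = -80*134 + 12 = -10720 + 12 = -10708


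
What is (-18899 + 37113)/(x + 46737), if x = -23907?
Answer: 9107/11415 ≈ 0.79781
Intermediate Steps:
(-18899 + 37113)/(x + 46737) = (-18899 + 37113)/(-23907 + 46737) = 18214/22830 = 18214*(1/22830) = 9107/11415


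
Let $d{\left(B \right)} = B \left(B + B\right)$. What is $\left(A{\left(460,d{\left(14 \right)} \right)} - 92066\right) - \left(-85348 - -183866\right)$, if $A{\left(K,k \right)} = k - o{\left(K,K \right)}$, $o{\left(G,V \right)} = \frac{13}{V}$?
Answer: $- \frac{87488333}{460} \approx -1.9019 \cdot 10^{5}$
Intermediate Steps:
$d{\left(B \right)} = 2 B^{2}$ ($d{\left(B \right)} = B 2 B = 2 B^{2}$)
$A{\left(K,k \right)} = k - \frac{13}{K}$
$\left(A{\left(460,d{\left(14 \right)} \right)} - 92066\right) - \left(-85348 - -183866\right) = \left(\left(2 \cdot 14^{2} - \frac{13}{460}\right) - 92066\right) - \left(-85348 - -183866\right) = \left(\left(2 \cdot 196 - \frac{13}{460}\right) - 92066\right) - \left(-85348 + 183866\right) = \left(\left(392 - \frac{13}{460}\right) - 92066\right) - 98518 = \left(\frac{180307}{460} - 92066\right) - 98518 = - \frac{42170053}{460} - 98518 = - \frac{87488333}{460}$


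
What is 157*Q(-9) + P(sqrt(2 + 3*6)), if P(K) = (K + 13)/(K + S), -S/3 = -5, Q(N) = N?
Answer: -57898/41 + 4*sqrt(5)/205 ≈ -1412.1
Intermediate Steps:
S = 15 (S = -3*(-5) = 15)
P(K) = (13 + K)/(15 + K) (P(K) = (K + 13)/(K + 15) = (13 + K)/(15 + K))
157*Q(-9) + P(sqrt(2 + 3*6)) = 157*(-9) + (13 + sqrt(2 + 3*6))/(15 + sqrt(2 + 3*6)) = -1413 + (13 + sqrt(2 + 18))/(15 + sqrt(2 + 18)) = -1413 + (13 + sqrt(20))/(15 + sqrt(20)) = -1413 + (13 + 2*sqrt(5))/(15 + 2*sqrt(5))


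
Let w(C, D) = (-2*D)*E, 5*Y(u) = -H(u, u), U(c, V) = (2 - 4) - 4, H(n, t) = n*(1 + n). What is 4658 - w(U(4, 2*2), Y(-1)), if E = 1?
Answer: 4658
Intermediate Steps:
U(c, V) = -6 (U(c, V) = -2 - 4 = -6)
Y(u) = -u*(1 + u)/5 (Y(u) = (-u*(1 + u))/5 = -u*(1 + u)/5)
w(C, D) = -2*D (w(C, D) = -2*D*1 = -2*D)
4658 - w(U(4, 2*2), Y(-1)) = 4658 - (-2)*(-⅕*(-1)*(1 - 1)) = 4658 - (-2)*(-⅕*(-1)*0) = 4658 - (-2)*0 = 4658 - 1*0 = 4658 + 0 = 4658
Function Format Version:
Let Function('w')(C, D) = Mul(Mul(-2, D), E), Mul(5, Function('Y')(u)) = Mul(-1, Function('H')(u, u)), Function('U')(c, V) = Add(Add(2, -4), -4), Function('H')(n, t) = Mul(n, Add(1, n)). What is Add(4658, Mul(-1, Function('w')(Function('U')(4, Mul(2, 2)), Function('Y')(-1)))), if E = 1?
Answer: 4658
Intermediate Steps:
Function('U')(c, V) = -6 (Function('U')(c, V) = Add(-2, -4) = -6)
Function('Y')(u) = Mul(Rational(-1, 5), u, Add(1, u)) (Function('Y')(u) = Mul(Rational(1, 5), Mul(-1, Mul(u, Add(1, u)))) = Mul(Rational(1, 5), Mul(-1, u, Add(1, u))) = Mul(Rational(-1, 5), u, Add(1, u)))
Function('w')(C, D) = Mul(-2, D) (Function('w')(C, D) = Mul(Mul(-2, D), 1) = Mul(-2, D))
Add(4658, Mul(-1, Function('w')(Function('U')(4, Mul(2, 2)), Function('Y')(-1)))) = Add(4658, Mul(-1, Mul(-2, Mul(Rational(-1, 5), -1, Add(1, -1))))) = Add(4658, Mul(-1, Mul(-2, Mul(Rational(-1, 5), -1, 0)))) = Add(4658, Mul(-1, Mul(-2, 0))) = Add(4658, Mul(-1, 0)) = Add(4658, 0) = 4658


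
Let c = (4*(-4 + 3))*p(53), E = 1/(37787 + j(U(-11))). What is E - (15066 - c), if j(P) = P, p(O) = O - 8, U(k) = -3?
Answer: -576054863/37784 ≈ -15246.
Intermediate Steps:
p(O) = -8 + O
E = 1/37784 (E = 1/(37787 - 3) = 1/37784 ≈ 2.6466e-5)
c = -180 (c = (4*(-4 + 3))*(-8 + 53) = (4*(-1))*45 = -4*45 = -180)
E - (15066 - c) = 1/37784 - (15066 - 1*(-180)) = 1/37784 - (15066 + 180) = 1/37784 - 1*15246 = 1/37784 - 15246 = -576054863/37784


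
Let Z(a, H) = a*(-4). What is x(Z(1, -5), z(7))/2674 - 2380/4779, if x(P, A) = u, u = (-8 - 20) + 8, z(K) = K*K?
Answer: -3229850/6389523 ≈ -0.50549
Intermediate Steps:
Z(a, H) = -4*a
z(K) = K²
u = -20 (u = -28 + 8 = -20)
x(P, A) = -20
x(Z(1, -5), z(7))/2674 - 2380/4779 = -20/2674 - 2380/4779 = -20*1/2674 - 2380*1/4779 = -10/1337 - 2380/4779 = -3229850/6389523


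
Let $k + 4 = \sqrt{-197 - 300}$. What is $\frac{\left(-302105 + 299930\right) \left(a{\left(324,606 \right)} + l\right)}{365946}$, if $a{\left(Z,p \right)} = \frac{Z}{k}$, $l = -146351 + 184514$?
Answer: $- \frac{525660525}{2317658} + \frac{4350 i \sqrt{497}}{1158829} \approx -226.81 + 0.083685 i$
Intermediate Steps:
$l = 38163$
$k = -4 + i \sqrt{497}$ ($k = -4 + \sqrt{-197 - 300} = -4 + \sqrt{-497} = -4 + i \sqrt{497} \approx -4.0 + 22.293 i$)
$a{\left(Z,p \right)} = \frac{Z}{-4 + i \sqrt{497}}$
$\frac{\left(-302105 + 299930\right) \left(a{\left(324,606 \right)} + l\right)}{365946} = \frac{\left(-302105 + 299930\right) \left(\left(\left(- \frac{4}{513}\right) 324 - \frac{1}{513} i 324 \sqrt{497}\right) + 38163\right)}{365946} = - 2175 \left(\left(- \frac{48}{19} - \frac{12 i \sqrt{497}}{19}\right) + 38163\right) \frac{1}{365946} = - 2175 \left(\frac{725049}{19} - \frac{12 i \sqrt{497}}{19}\right) \frac{1}{365946} = \left(- \frac{1576981575}{19} + \frac{26100 i \sqrt{497}}{19}\right) \frac{1}{365946} = - \frac{525660525}{2317658} + \frac{4350 i \sqrt{497}}{1158829}$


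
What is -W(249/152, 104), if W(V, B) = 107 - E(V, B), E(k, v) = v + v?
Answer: 101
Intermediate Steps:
E(k, v) = 2*v
W(V, B) = 107 - 2*B
-W(249/152, 104) = -(107 - 2*104) = -(107 - 208) = -1*(-101) = 101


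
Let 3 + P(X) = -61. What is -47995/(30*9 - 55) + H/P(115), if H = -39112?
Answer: 133435/344 ≈ 387.89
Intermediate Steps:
P(X) = -64 (P(X) = -3 - 61 = -64)
-47995/(30*9 - 55) + H/P(115) = -47995/(30*9 - 55) - 39112/(-64) = -47995/(270 - 55) - 39112*(-1/64) = -47995/215 + 4889/8 = -47995*1/215 + 4889/8 = -9599/43 + 4889/8 = 133435/344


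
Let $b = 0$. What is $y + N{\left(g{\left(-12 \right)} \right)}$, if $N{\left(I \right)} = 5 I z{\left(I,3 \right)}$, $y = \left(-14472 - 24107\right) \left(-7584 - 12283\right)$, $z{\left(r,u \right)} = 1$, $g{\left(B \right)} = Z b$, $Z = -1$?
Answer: $766448993$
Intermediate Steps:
$g{\left(B \right)} = 0$ ($g{\left(B \right)} = \left(-1\right) 0 = 0$)
$y = 766448993$ ($y = \left(-38579\right) \left(-19867\right) = 766448993$)
$N{\left(I \right)} = 5 I$ ($N{\left(I \right)} = 5 I 1 = 5 I$)
$y + N{\left(g{\left(-12 \right)} \right)} = 766448993 + 5 \cdot 0 = 766448993 + 0 = 766448993$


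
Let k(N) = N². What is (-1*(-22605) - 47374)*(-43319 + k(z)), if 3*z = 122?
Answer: 9288053003/9 ≈ 1.0320e+9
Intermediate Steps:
z = 122/3 (z = (⅓)*122 = 122/3 ≈ 40.667)
(-1*(-22605) - 47374)*(-43319 + k(z)) = (-1*(-22605) - 47374)*(-43319 + (122/3)²) = (22605 - 47374)*(-43319 + 14884/9) = -24769*(-374987/9) = 9288053003/9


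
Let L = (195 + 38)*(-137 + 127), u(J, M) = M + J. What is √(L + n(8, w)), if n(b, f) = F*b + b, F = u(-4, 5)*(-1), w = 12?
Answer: I*√2330 ≈ 48.27*I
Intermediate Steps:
u(J, M) = J + M
F = -1 (F = (-4 + 5)*(-1) = 1*(-1) = -1)
n(b, f) = 0 (n(b, f) = -b + b = 0)
L = -2330 (L = 233*(-10) = -2330)
√(L + n(8, w)) = √(-2330 + 0) = √(-2330) = I*√2330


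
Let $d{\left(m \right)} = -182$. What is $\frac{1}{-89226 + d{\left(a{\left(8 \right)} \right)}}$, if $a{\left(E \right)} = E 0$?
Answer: $- \frac{1}{89408} \approx -1.1185 \cdot 10^{-5}$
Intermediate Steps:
$a{\left(E \right)} = 0$
$\frac{1}{-89226 + d{\left(a{\left(8 \right)} \right)}} = \frac{1}{-89226 - 182} = \frac{1}{-89408} = - \frac{1}{89408}$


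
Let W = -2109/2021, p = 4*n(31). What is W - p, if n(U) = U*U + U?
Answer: -8021437/2021 ≈ -3969.0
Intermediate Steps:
n(U) = U + U² (n(U) = U² + U = U + U²)
p = 3968 (p = 4*(31*(1 + 31)) = 4*(31*32) = 4*992 = 3968)
W = -2109/2021 (W = -2109*1/2021 = -2109/2021 ≈ -1.0435)
W - p = -2109/2021 - 1*3968 = -2109/2021 - 3968 = -8021437/2021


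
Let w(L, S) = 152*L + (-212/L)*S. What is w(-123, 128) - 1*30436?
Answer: -6016100/123 ≈ -48911.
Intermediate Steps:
w(L, S) = 152*L - 212*S/L
w(-123, 128) - 1*30436 = (152*(-123) - 212*128/(-123)) - 1*30436 = (-18696 - 212*128*(-1/123)) - 30436 = (-18696 + 27136/123) - 30436 = -2272472/123 - 30436 = -6016100/123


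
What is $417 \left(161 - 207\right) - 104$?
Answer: $-19286$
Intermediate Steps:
$417 \left(161 - 207\right) - 104 = 417 \left(-46\right) - 104 = -19182 - 104 = -19286$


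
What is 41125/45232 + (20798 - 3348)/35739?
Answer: 205369525/146958768 ≈ 1.3975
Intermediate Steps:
41125/45232 + (20798 - 3348)/35739 = 41125*(1/45232) + 17450*(1/35739) = 41125/45232 + 17450/35739 = 205369525/146958768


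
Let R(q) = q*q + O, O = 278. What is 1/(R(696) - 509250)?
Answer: -1/24556 ≈ -4.0723e-5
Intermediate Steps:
R(q) = 278 + q**2 (R(q) = q*q + 278 = q**2 + 278 = 278 + q**2)
1/(R(696) - 509250) = 1/((278 + 696**2) - 509250) = 1/((278 + 484416) - 509250) = 1/(484694 - 509250) = 1/(-24556) = -1/24556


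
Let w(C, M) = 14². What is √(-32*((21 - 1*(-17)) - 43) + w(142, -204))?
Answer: 2*√89 ≈ 18.868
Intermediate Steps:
w(C, M) = 196
√(-32*((21 - 1*(-17)) - 43) + w(142, -204)) = √(-32*((21 - 1*(-17)) - 43) + 196) = √(-32*((21 + 17) - 43) + 196) = √(-32*(38 - 43) + 196) = √(-32*(-5) + 196) = √(160 + 196) = √356 = 2*√89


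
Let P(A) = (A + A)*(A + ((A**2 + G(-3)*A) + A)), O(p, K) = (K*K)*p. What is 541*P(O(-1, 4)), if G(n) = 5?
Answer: -2492928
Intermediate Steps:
O(p, K) = p*K**2 (O(p, K) = K**2*p = p*K**2)
P(A) = 2*A*(A**2 + 7*A) (P(A) = (A + A)*(A + ((A**2 + 5*A) + A)) = (2*A)*(A + (A**2 + 6*A)) = (2*A)*(A**2 + 7*A) = 2*A*(A**2 + 7*A))
541*P(O(-1, 4)) = 541*(2*(-1*4**2)**2*(7 - 1*4**2)) = 541*(2*(-1*16)**2*(7 - 1*16)) = 541*(2*(-16)**2*(7 - 16)) = 541*(2*256*(-9)) = 541*(-4608) = -2492928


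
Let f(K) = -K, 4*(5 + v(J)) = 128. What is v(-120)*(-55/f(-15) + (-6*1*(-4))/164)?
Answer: -3897/41 ≈ -95.049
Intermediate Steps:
v(J) = 27 (v(J) = -5 + (¼)*128 = -5 + 32 = 27)
v(-120)*(-55/f(-15) + (-6*1*(-4))/164) = 27*(-55/((-1*(-15))) + (-6*1*(-4))/164) = 27*(-55/15 - 6*(-4)*(1/164)) = 27*(-55*1/15 + 24*(1/164)) = 27*(-11/3 + 6/41) = 27*(-433/123) = -3897/41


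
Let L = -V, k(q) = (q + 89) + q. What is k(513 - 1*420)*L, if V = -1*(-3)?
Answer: -825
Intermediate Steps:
V = 3
k(q) = 89 + 2*q (k(q) = (89 + q) + q = 89 + 2*q)
L = -3 (L = -1*3 = -3)
k(513 - 1*420)*L = (89 + 2*(513 - 1*420))*(-3) = (89 + 2*(513 - 420))*(-3) = (89 + 2*93)*(-3) = (89 + 186)*(-3) = 275*(-3) = -825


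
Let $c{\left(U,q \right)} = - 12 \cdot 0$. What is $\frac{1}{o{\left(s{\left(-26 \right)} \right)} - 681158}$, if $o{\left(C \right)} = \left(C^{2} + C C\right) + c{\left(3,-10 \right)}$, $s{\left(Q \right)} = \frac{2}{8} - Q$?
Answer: $- \frac{8}{5438239} \approx -1.4711 \cdot 10^{-6}$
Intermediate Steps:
$s{\left(Q \right)} = \frac{1}{4} - Q$ ($s{\left(Q \right)} = 2 \cdot \frac{1}{8} - Q = \frac{1}{4} - Q$)
$c{\left(U,q \right)} = 0$ ($c{\left(U,q \right)} = \left(-1\right) 0 = 0$)
$o{\left(C \right)} = 2 C^{2}$ ($o{\left(C \right)} = \left(C^{2} + C C\right) + 0 = \left(C^{2} + C^{2}\right) + 0 = 2 C^{2} + 0 = 2 C^{2}$)
$\frac{1}{o{\left(s{\left(-26 \right)} \right)} - 681158} = \frac{1}{2 \left(\frac{1}{4} - -26\right)^{2} - 681158} = \frac{1}{2 \left(\frac{1}{4} + 26\right)^{2} - 681158} = \frac{1}{2 \left(\frac{105}{4}\right)^{2} - 681158} = \frac{1}{2 \cdot \frac{11025}{16} - 681158} = \frac{1}{\frac{11025}{8} - 681158} = \frac{1}{- \frac{5438239}{8}} = - \frac{8}{5438239}$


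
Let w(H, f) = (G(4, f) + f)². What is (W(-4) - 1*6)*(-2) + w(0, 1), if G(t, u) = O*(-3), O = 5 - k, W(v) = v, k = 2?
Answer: 84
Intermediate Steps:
O = 3 (O = 5 - 1*2 = 5 - 2 = 3)
G(t, u) = -9 (G(t, u) = 3*(-3) = -9)
w(H, f) = (-9 + f)²
(W(-4) - 1*6)*(-2) + w(0, 1) = (-4 - 1*6)*(-2) + (-9 + 1)² = (-4 - 6)*(-2) + (-8)² = -10*(-2) + 64 = 20 + 64 = 84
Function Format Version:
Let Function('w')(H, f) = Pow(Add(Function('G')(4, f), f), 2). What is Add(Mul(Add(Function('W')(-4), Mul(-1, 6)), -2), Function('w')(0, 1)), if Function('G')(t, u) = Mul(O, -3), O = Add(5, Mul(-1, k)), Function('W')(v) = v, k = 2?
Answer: 84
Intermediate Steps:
O = 3 (O = Add(5, Mul(-1, 2)) = Add(5, -2) = 3)
Function('G')(t, u) = -9 (Function('G')(t, u) = Mul(3, -3) = -9)
Function('w')(H, f) = Pow(Add(-9, f), 2)
Add(Mul(Add(Function('W')(-4), Mul(-1, 6)), -2), Function('w')(0, 1)) = Add(Mul(Add(-4, Mul(-1, 6)), -2), Pow(Add(-9, 1), 2)) = Add(Mul(Add(-4, -6), -2), Pow(-8, 2)) = Add(Mul(-10, -2), 64) = Add(20, 64) = 84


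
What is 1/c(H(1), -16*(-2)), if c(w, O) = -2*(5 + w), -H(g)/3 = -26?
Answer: -1/166 ≈ -0.0060241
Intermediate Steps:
H(g) = 78 (H(g) = -3*(-26) = 78)
c(w, O) = -10 - 2*w
1/c(H(1), -16*(-2)) = 1/(-10 - 2*78) = 1/(-10 - 156) = 1/(-166) = -1/166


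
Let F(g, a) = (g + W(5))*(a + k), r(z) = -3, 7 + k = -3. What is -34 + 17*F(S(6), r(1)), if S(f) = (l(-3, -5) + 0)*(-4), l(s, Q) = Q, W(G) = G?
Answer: -5559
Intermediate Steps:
k = -10 (k = -7 - 3 = -10)
S(f) = 20 (S(f) = (-5 + 0)*(-4) = -5*(-4) = 20)
F(g, a) = (-10 + a)*(5 + g) (F(g, a) = (g + 5)*(a - 10) = (5 + g)*(-10 + a) = (-10 + a)*(5 + g))
-34 + 17*F(S(6), r(1)) = -34 + 17*(-50 - 10*20 + 5*(-3) - 3*20) = -34 + 17*(-50 - 200 - 15 - 60) = -34 + 17*(-325) = -34 - 5525 = -5559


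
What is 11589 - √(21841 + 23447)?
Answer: 11589 - 6*√1258 ≈ 11376.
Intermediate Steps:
11589 - √(21841 + 23447) = 11589 - √45288 = 11589 - 6*√1258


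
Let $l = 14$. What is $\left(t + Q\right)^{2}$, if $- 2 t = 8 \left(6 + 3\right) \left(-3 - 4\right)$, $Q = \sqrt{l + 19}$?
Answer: $\left(252 + \sqrt{33}\right)^{2} \approx 66432.0$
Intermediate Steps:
$Q = \sqrt{33}$ ($Q = \sqrt{14 + 19} = \sqrt{33} \approx 5.7446$)
$t = 252$ ($t = - \frac{8 \left(6 + 3\right) \left(-3 - 4\right)}{2} = - \frac{8 \cdot 9 \left(-7\right)}{2} = - \frac{8 \left(-63\right)}{2} = \left(- \frac{1}{2}\right) \left(-504\right) = 252$)
$\left(t + Q\right)^{2} = \left(252 + \sqrt{33}\right)^{2}$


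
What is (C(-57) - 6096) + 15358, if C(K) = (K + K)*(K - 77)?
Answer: 24538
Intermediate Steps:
C(K) = 2*K*(-77 + K) (C(K) = (2*K)*(-77 + K) = 2*K*(-77 + K))
(C(-57) - 6096) + 15358 = (2*(-57)*(-77 - 57) - 6096) + 15358 = (2*(-57)*(-134) - 6096) + 15358 = (15276 - 6096) + 15358 = 9180 + 15358 = 24538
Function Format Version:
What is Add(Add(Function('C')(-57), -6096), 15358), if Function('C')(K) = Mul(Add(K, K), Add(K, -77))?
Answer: 24538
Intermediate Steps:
Function('C')(K) = Mul(2, K, Add(-77, K)) (Function('C')(K) = Mul(Mul(2, K), Add(-77, K)) = Mul(2, K, Add(-77, K)))
Add(Add(Function('C')(-57), -6096), 15358) = Add(Add(Mul(2, -57, Add(-77, -57)), -6096), 15358) = Add(Add(Mul(2, -57, -134), -6096), 15358) = Add(Add(15276, -6096), 15358) = Add(9180, 15358) = 24538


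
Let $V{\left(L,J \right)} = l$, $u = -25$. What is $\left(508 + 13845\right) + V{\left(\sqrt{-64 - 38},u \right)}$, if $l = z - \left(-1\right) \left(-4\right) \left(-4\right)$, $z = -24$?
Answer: $14345$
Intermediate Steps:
$l = -8$ ($l = -24 - \left(-1\right) \left(-4\right) \left(-4\right) = -24 - 4 \left(-4\right) = -24 - -16 = -24 + 16 = -8$)
$V{\left(L,J \right)} = -8$
$\left(508 + 13845\right) + V{\left(\sqrt{-64 - 38},u \right)} = \left(508 + 13845\right) - 8 = 14353 - 8 = 14345$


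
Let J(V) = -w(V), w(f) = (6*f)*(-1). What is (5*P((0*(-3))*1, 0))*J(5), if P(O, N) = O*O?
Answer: 0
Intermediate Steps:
w(f) = -6*f
P(O, N) = O²
J(V) = 6*V (J(V) = -(-6)*V = 6*V)
(5*P((0*(-3))*1, 0))*J(5) = (5*((0*(-3))*1)²)*(6*5) = (5*(0*1)²)*30 = (5*0²)*30 = (5*0)*30 = 0*30 = 0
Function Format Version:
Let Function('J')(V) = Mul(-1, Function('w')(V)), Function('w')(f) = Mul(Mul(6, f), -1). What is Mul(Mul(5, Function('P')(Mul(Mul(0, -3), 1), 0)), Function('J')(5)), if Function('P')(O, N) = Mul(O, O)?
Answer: 0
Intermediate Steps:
Function('w')(f) = Mul(-6, f)
Function('P')(O, N) = Pow(O, 2)
Function('J')(V) = Mul(6, V) (Function('J')(V) = Mul(-1, Mul(-6, V)) = Mul(6, V))
Mul(Mul(5, Function('P')(Mul(Mul(0, -3), 1), 0)), Function('J')(5)) = Mul(Mul(5, Pow(Mul(Mul(0, -3), 1), 2)), Mul(6, 5)) = Mul(Mul(5, Pow(Mul(0, 1), 2)), 30) = Mul(Mul(5, Pow(0, 2)), 30) = Mul(Mul(5, 0), 30) = Mul(0, 30) = 0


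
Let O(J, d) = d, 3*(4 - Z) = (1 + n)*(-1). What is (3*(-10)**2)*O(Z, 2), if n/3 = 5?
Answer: 600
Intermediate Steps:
n = 15 (n = 3*5 = 15)
Z = 28/3 (Z = 4 - (1 + 15)*(-1)/3 = 4 - 16*(-1)/3 = 4 - 1/3*(-16) = 4 + 16/3 = 28/3 ≈ 9.3333)
(3*(-10)**2)*O(Z, 2) = (3*(-10)**2)*2 = (3*100)*2 = 300*2 = 600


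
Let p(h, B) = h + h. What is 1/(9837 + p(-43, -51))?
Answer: 1/9751 ≈ 0.00010255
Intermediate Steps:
p(h, B) = 2*h
1/(9837 + p(-43, -51)) = 1/(9837 + 2*(-43)) = 1/(9837 - 86) = 1/9751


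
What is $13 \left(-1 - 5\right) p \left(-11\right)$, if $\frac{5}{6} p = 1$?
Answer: $\frac{5148}{5} \approx 1029.6$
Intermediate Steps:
$p = \frac{6}{5}$ ($p = \frac{6}{5} \cdot 1 = \frac{6}{5} \approx 1.2$)
$13 \left(-1 - 5\right) p \left(-11\right) = 13 \left(-1 - 5\right) \frac{6}{5} \left(-11\right) = 13 \left(\left(-6\right) \frac{6}{5}\right) \left(-11\right) = 13 \left(- \frac{36}{5}\right) \left(-11\right) = \left(- \frac{468}{5}\right) \left(-11\right) = \frac{5148}{5}$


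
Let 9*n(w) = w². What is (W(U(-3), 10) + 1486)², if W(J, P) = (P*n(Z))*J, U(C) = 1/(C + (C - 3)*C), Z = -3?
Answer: 19891600/9 ≈ 2.2102e+6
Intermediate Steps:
n(w) = w²/9
U(C) = 1/(C + C*(-3 + C)) (U(C) = 1/(C + (-3 + C)*C) = 1/(C + C*(-3 + C)))
W(J, P) = J*P (W(J, P) = (P*((⅑)*(-3)²))*J = (P*((⅑)*9))*J = (P*1)*J = P*J = J*P)
(W(U(-3), 10) + 1486)² = ((1/((-3)*(-2 - 3)))*10 + 1486)² = (-⅓/(-5)*10 + 1486)² = (-⅓*(-⅕)*10 + 1486)² = ((1/15)*10 + 1486)² = (⅔ + 1486)² = (4460/3)² = 19891600/9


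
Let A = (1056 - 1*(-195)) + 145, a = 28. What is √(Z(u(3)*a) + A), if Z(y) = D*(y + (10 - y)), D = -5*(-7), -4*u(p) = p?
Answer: 3*√194 ≈ 41.785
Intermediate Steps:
u(p) = -p/4
D = 35
A = 1396 (A = (1056 + 195) + 145 = 1251 + 145 = 1396)
Z(y) = 350 (Z(y) = 35*(y + (10 - y)) = 35*10 = 350)
√(Z(u(3)*a) + A) = √(350 + 1396) = √1746 = 3*√194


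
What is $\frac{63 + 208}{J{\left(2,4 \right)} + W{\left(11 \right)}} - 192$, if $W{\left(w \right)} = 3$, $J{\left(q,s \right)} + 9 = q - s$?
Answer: $- \frac{1807}{8} \approx -225.88$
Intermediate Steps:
$J{\left(q,s \right)} = -9 + q - s$ ($J{\left(q,s \right)} = -9 + \left(q - s\right) = -9 + q - s$)
$\frac{63 + 208}{J{\left(2,4 \right)} + W{\left(11 \right)}} - 192 = \frac{63 + 208}{\left(-9 + 2 - 4\right) + 3} - 192 = \frac{271}{\left(-9 + 2 - 4\right) + 3} - 192 = \frac{271}{-11 + 3} - 192 = \frac{271}{-8} - 192 = 271 \left(- \frac{1}{8}\right) - 192 = - \frac{271}{8} - 192 = - \frac{1807}{8}$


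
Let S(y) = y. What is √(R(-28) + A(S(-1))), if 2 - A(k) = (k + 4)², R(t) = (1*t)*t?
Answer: √777 ≈ 27.875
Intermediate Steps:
R(t) = t² (R(t) = t*t = t²)
A(k) = 2 - (4 + k)² (A(k) = 2 - (k + 4)² = 2 - (4 + k)²)
√(R(-28) + A(S(-1))) = √((-28)² + (2 - (4 - 1)²)) = √(784 + (2 - 1*3²)) = √(784 + (2 - 1*9)) = √(784 + (2 - 9)) = √(784 - 7) = √777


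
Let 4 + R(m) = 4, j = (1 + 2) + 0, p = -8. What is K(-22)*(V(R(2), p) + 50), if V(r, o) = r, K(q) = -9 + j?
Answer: -300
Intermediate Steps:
j = 3 (j = 3 + 0 = 3)
R(m) = 0 (R(m) = -4 + 4 = 0)
K(q) = -6 (K(q) = -9 + 3 = -6)
K(-22)*(V(R(2), p) + 50) = -6*(0 + 50) = -6*50 = -300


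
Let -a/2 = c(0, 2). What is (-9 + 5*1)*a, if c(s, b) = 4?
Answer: 32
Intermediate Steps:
a = -8 (a = -2*4 = -8)
(-9 + 5*1)*a = (-9 + 5*1)*(-8) = (-9 + 5)*(-8) = -4*(-8) = 32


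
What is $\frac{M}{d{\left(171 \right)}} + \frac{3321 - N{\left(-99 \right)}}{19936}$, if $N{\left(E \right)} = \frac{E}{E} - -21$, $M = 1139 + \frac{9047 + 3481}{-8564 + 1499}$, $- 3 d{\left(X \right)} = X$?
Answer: $- \frac{17649711973}{892036320} \approx -19.786$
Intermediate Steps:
$d{\left(X \right)} = - \frac{X}{3}$
$M = \frac{892723}{785}$ ($M = 1139 + \frac{12528}{-7065} = 1139 + 12528 \left(- \frac{1}{7065}\right) = 1139 - \frac{1392}{785} = \frac{892723}{785} \approx 1137.2$)
$N{\left(E \right)} = 22$ ($N{\left(E \right)} = 1 + 21 = 22$)
$\frac{M}{d{\left(171 \right)}} + \frac{3321 - N{\left(-99 \right)}}{19936} = \frac{892723}{785 \left(\left(- \frac{1}{3}\right) 171\right)} + \frac{3321 - 22}{19936} = \frac{892723}{785 \left(-57\right)} + \left(3321 - 22\right) \frac{1}{19936} = \frac{892723}{785} \left(- \frac{1}{57}\right) + 3299 \cdot \frac{1}{19936} = - \frac{892723}{44745} + \frac{3299}{19936} = - \frac{17649711973}{892036320}$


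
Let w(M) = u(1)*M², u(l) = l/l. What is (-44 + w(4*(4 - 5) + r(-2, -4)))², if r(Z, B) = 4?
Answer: 1936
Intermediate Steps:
u(l) = 1
w(M) = M² (w(M) = 1*M² = M²)
(-44 + w(4*(4 - 5) + r(-2, -4)))² = (-44 + (4*(4 - 5) + 4)²)² = (-44 + (4*(-1) + 4)²)² = (-44 + (-4 + 4)²)² = (-44 + 0²)² = (-44 + 0)² = (-44)² = 1936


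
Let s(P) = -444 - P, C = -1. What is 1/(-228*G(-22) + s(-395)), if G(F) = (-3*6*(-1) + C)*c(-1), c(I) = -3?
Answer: 1/11579 ≈ 8.6363e-5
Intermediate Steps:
G(F) = -51 (G(F) = (-3*6*(-1) - 1)*(-3) = (-18*(-1) - 1)*(-3) = (18 - 1)*(-3) = 17*(-3) = -51)
1/(-228*G(-22) + s(-395)) = 1/(-228*(-51) + (-444 - 1*(-395))) = 1/(11628 + (-444 + 395)) = 1/(11628 - 49) = 1/11579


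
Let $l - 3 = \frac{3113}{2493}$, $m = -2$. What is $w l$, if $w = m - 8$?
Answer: $- \frac{105920}{2493} \approx -42.487$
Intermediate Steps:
$l = \frac{10592}{2493}$ ($l = 3 + \frac{3113}{2493} = \frac{10592}{2493} \approx 4.2487$)
$w = -10$ ($w = -2 - 8 = -10$)
$w l = \left(-10\right) \frac{10592}{2493} = - \frac{105920}{2493}$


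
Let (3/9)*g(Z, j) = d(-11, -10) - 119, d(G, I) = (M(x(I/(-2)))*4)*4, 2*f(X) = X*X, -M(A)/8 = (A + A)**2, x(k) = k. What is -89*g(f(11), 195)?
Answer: 3449373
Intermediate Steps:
M(A) = -32*A**2 (M(A) = -8*(A + A)**2 = -8*4*A**2 = -32*A**2)
f(X) = X**2/2 (f(X) = (X*X)/2 = X**2/2)
d(G, I) = -128*I**2 (d(G, I) = (-32*I**2/4*4)*4 = (-8*I**2*4)*4 = -32*I**2*4 = -128*I**2)
g(Z, j) = -38757 (g(Z, j) = 3*(-128*(-10)**2 - 119) = 3*(-128*100 - 119) = 3*(-12800 - 119) = 3*(-12919) = -38757)
-89*g(f(11), 195) = -89*(-38757) = 3449373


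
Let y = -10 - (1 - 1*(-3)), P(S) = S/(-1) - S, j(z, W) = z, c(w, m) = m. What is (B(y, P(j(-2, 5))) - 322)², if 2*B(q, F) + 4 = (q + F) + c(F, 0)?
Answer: 108241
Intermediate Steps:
P(S) = -2*S (P(S) = S*(-1) - S = -S - S = -2*S)
y = -14 (y = -10 - (1 + 3) = -10 - 1*4 = -10 - 4 = -14)
B(q, F) = -2 + F/2 + q/2 (B(q, F) = -2 + ((q + F) + 0)/2 = -2 + ((F + q) + 0)/2 = -2 + (F + q)/2 = -2 + (F/2 + q/2) = -2 + F/2 + q/2)
(B(y, P(j(-2, 5))) - 322)² = ((-2 + (-2*(-2))/2 + (½)*(-14)) - 322)² = ((-2 + (½)*4 - 7) - 322)² = ((-2 + 2 - 7) - 322)² = (-7 - 322)² = (-329)² = 108241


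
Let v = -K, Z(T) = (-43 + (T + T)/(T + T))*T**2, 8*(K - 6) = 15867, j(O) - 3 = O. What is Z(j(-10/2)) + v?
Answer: -17259/8 ≈ -2157.4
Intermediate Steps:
j(O) = 3 + O
K = 15915/8 (K = 6 + (1/8)*15867 = 6 + 15867/8 = 15915/8 ≈ 1989.4)
Z(T) = -42*T**2 (Z(T) = (-43 + (2*T)/((2*T)))*T**2 = (-43 + (2*T)*(1/(2*T)))*T**2 = (-43 + 1)*T**2 = -42*T**2)
v = -15915/8 (v = -1*15915/8 = -15915/8 ≈ -1989.4)
Z(j(-10/2)) + v = -42*(3 - 10/2)**2 - 15915/8 = -42*(3 - 10*1/2)**2 - 15915/8 = -42*(3 - 5)**2 - 15915/8 = -42*(-2)**2 - 15915/8 = -42*4 - 15915/8 = -168 - 15915/8 = -17259/8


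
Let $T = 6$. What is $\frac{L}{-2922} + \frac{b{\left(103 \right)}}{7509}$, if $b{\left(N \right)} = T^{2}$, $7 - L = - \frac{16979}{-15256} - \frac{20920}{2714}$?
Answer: $\frac{21429308585}{151412450728272} \approx 0.00014153$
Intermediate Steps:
$L = \frac{281454001}{20702392}$ ($L = 7 - \left(- \frac{16979}{-15256} - \frac{20920}{2714}\right) = 7 - \left(\left(-16979\right) \left(- \frac{1}{15256}\right) - \frac{10460}{1357}\right) = 7 - \left(\frac{16979}{15256} - \frac{10460}{1357}\right) = 7 - - \frac{136537257}{20702392} = 7 + \frac{136537257}{20702392} = \frac{281454001}{20702392} \approx 13.595$)
$b{\left(N \right)} = 36$ ($b{\left(N \right)} = 6^{2} = 36$)
$\frac{L}{-2922} + \frac{b{\left(103 \right)}}{7509} = \frac{281454001}{20702392 \left(-2922\right)} + \frac{36}{7509} = \frac{281454001}{20702392} \left(- \frac{1}{2922}\right) + 36 \cdot \frac{1}{7509} = - \frac{281454001}{60492389424} + \frac{12}{2503} = \frac{21429308585}{151412450728272}$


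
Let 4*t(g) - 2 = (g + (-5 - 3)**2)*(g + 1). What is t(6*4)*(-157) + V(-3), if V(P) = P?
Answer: -172863/2 ≈ -86432.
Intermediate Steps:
t(g) = 1/2 + (1 + g)*(64 + g)/4 (t(g) = 1/2 + ((g + (-5 - 3)**2)*(g + 1))/4 = 1/2 + ((g + (-8)**2)*(1 + g))/4 = 1/2 + ((g + 64)*(1 + g))/4 = 1/2 + ((64 + g)*(1 + g))/4 = 1/2 + ((1 + g)*(64 + g))/4 = 1/2 + (1 + g)*(64 + g)/4)
t(6*4)*(-157) + V(-3) = (33/2 + (6*4)**2/4 + 65*(6*4)/4)*(-157) - 3 = (33/2 + (1/4)*24**2 + (65/4)*24)*(-157) - 3 = (33/2 + (1/4)*576 + 390)*(-157) - 3 = (33/2 + 144 + 390)*(-157) - 3 = (1101/2)*(-157) - 3 = -172857/2 - 3 = -172863/2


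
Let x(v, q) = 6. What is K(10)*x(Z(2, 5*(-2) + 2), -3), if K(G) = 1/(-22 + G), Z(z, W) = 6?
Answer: -½ ≈ -0.50000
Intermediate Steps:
K(10)*x(Z(2, 5*(-2) + 2), -3) = 6/(-22 + 10) = 6/(-12) = -1/12*6 = -½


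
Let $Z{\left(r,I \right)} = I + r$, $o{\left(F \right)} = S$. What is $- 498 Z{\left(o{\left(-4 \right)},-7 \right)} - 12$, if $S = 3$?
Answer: $1980$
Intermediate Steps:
$o{\left(F \right)} = 3$
$- 498 Z{\left(o{\left(-4 \right)},-7 \right)} - 12 = - 498 \left(-7 + 3\right) - 12 = \left(-498\right) \left(-4\right) - 12 = 1992 - 12 = 1980$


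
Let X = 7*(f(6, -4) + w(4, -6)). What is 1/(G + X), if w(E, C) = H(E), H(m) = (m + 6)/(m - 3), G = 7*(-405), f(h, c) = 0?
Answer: -1/2765 ≈ -0.00036166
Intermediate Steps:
G = -2835
H(m) = (6 + m)/(-3 + m)
w(E, C) = (6 + E)/(-3 + E)
X = 70 (X = 7*(0 + (6 + 4)/(-3 + 4)) = 7*(0 + 10/1) = 7*(0 + 1*10) = 7*(0 + 10) = 7*10 = 70)
1/(G + X) = 1/(-2835 + 70) = 1/(-2765) = -1/2765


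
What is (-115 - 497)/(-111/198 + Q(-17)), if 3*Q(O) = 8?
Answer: -40392/139 ≈ -290.59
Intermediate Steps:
Q(O) = 8/3 (Q(O) = (1/3)*8 = 8/3)
(-115 - 497)/(-111/198 + Q(-17)) = (-115 - 497)/(-111/198 + 8/3) = -612/(-111*1/198 + 8/3) = -612/(-37/66 + 8/3) = -612/139/66 = -612*66/139 = -40392/139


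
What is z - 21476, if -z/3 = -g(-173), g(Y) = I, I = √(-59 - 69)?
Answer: -21476 + 24*I*√2 ≈ -21476.0 + 33.941*I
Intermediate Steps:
I = 8*I*√2 (I = √(-128) = 8*I*√2 ≈ 11.314*I)
g(Y) = 8*I*√2
z = 24*I*√2 (z = -(-3)*8*I*√2 = -(-24)*I*√2 = 24*I*√2 ≈ 33.941*I)
z - 21476 = 24*I*√2 - 21476 = -21476 + 24*I*√2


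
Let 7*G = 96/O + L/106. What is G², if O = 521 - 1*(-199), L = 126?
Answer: 1104601/30969225 ≈ 0.035668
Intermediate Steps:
O = 720 (O = 521 + 199 = 720)
G = 1051/5565 (G = (96/720 + 126/106)/7 = (96*(1/720) + 126*(1/106))/7 = (2/15 + 63/53)/7 = (⅐)*(1051/795) = 1051/5565 ≈ 0.18886)
G² = (1051/5565)² = 1104601/30969225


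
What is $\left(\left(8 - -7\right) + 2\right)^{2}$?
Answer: $289$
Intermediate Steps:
$\left(\left(8 - -7\right) + 2\right)^{2} = \left(\left(8 + 7\right) + 2\right)^{2} = \left(15 + 2\right)^{2} = 17^{2} = 289$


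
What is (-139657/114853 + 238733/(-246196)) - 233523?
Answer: -6603239693625345/28276349188 ≈ -2.3353e+5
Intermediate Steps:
(-139657/114853 + 238733/(-246196)) - 233523 = (-139657*1/114853 + 238733*(-1/246196)) - 233523 = (-139657/114853 - 238733/246196) - 233523 = -61802196021/28276349188 - 233523 = -6603239693625345/28276349188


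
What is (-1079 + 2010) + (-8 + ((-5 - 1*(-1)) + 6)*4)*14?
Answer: 931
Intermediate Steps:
(-1079 + 2010) + (-8 + ((-5 - 1*(-1)) + 6)*4)*14 = 931 + (-8 + ((-5 + 1) + 6)*4)*14 = 931 + (-8 + (-4 + 6)*4)*14 = 931 + (-8 + 2*4)*14 = 931 + (-8 + 8)*14 = 931 + 0*14 = 931 + 0 = 931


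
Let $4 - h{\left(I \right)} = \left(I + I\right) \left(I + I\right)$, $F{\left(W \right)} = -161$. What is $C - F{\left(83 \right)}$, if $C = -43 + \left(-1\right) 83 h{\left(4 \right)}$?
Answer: $5098$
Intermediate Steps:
$h{\left(I \right)} = 4 - 4 I^{2}$ ($h{\left(I \right)} = 4 - \left(I + I\right) \left(I + I\right) = 4 - 2 I 2 I = 4 - 4 I^{2}$)
$C = 4937$ ($C = -43 + \left(-1\right) 83 \left(4 - 4 \cdot 4^{2}\right) = -43 - 83 \left(4 - 64\right) = -43 - -4980 = -43 + 4980 = 4937$)
$C - F{\left(83 \right)} = 4937 - -161 = 4937 + 161 = 5098$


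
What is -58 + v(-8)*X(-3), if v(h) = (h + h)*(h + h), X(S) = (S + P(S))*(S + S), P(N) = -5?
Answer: 12230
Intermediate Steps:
X(S) = 2*S*(-5 + S) (X(S) = (S - 5)*(S + S) = (-5 + S)*(2*S) = 2*S*(-5 + S))
v(h) = 4*h² (v(h) = (2*h)*(2*h) = 4*h²)
-58 + v(-8)*X(-3) = -58 + (4*(-8)²)*(2*(-3)*(-5 - 3)) = -58 + (4*64)*(2*(-3)*(-8)) = -58 + 256*48 = -58 + 12288 = 12230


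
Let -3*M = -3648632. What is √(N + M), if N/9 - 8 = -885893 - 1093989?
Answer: I*√149423898/3 ≈ 4074.6*I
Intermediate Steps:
M = 3648632/3 (M = -⅓*(-3648632) = 3648632/3 ≈ 1.2162e+6)
N = -17818866 (N = 72 + 9*(-885893 - 1093989) = 72 + 9*(-1979882) = 72 - 17818938 = -17818866)
√(N + M) = √(-17818866 + 3648632/3) = √(-49807966/3) = I*√149423898/3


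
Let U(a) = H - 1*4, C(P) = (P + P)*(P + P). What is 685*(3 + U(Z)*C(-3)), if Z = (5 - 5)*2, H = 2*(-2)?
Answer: -195225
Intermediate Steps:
H = -4
Z = 0 (Z = 0*2 = 0)
C(P) = 4*P² (C(P) = (2*P)*(2*P) = 4*P²)
U(a) = -8 (U(a) = -4 - 1*4 = -4 - 4 = -8)
685*(3 + U(Z)*C(-3)) = 685*(3 - 32*(-3)²) = 685*(3 - 32*9) = 685*(3 - 8*36) = 685*(3 - 288) = 685*(-285) = -195225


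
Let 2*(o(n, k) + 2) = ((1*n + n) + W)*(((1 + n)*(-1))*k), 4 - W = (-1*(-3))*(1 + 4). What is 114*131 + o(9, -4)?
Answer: 15072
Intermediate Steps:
W = -11 (W = 4 - (-1*(-3))*(1 + 4) = 4 - 3*5 = 4 - 1*15 = 4 - 15 = -11)
o(n, k) = -2 + k*(-1 - n)*(-11 + 2*n)/2 (o(n, k) = -2 + (((1*n + n) - 11)*(((1 + n)*(-1))*k))/2 = -2 + (((n + n) - 11)*((-1 - n)*k))/2 = -2 + ((2*n - 11)*(k*(-1 - n)))/2 = -2 + ((-11 + 2*n)*(k*(-1 - n)))/2 = -2 + (k*(-1 - n)*(-11 + 2*n))/2 = -2 + k*(-1 - n)*(-11 + 2*n)/2)
114*131 + o(9, -4) = 114*131 + (-2 + (11/2)*(-4) - 1*(-4)*9² + (9/2)*(-4)*9) = 14934 + (-2 - 22 - 1*(-4)*81 - 162) = 14934 + (-2 - 22 + 324 - 162) = 14934 + 138 = 15072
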